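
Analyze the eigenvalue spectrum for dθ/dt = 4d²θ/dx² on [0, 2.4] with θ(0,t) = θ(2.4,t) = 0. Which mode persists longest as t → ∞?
Eigenvalues: λₙ = 4n²π²/2.4².
First three modes:
  n=1: λ₁ = 4π²/2.4² ≈ 6.854
  n=2: λ₂ = 16π²/2.4² ≈ 27.416 (4× faster decay)
  n=3: λ₃ = 36π²/2.4² ≈ 61.685 (9× faster decay)
As t → ∞, higher modes decay exponentially faster. The n=1 mode dominates: θ ~ c₁ sin(πx/2.4) e^{-λ₁t}.
Decay rate: λ₁ = 4π²/2.4² ≈ 6.854.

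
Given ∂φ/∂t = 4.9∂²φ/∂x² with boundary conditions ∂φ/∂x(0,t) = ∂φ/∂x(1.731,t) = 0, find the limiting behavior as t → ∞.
φ → constant (steady state). Heat is conserved (no flux at boundaries); solution approaches the spatial average.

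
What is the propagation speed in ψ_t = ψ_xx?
Infinite. The heat equation is parabolic, not hyperbolic, so disturbances propagate instantly.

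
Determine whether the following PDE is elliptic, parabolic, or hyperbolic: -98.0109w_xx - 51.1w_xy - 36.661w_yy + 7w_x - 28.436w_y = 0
Coefficients: A = -98.0109, B = -51.1, C = -36.661. B² - 4AC = -11761.5004196, which is negative, so the equation is elliptic.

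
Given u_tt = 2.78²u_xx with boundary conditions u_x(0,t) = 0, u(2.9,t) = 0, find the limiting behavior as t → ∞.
u oscillates (no decay). Energy is conserved; the solution oscillates indefinitely as standing waves.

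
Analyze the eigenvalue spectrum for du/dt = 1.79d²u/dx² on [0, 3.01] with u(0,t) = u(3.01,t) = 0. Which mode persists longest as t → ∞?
Eigenvalues: λₙ = 1.79n²π²/3.01².
First three modes:
  n=1: λ₁ = 1.79π²/3.01² ≈ 1.95
  n=2: λ₂ = 7.16π²/3.01² ≈ 7.8 (4× faster decay)
  n=3: λ₃ = 16.11π²/3.01² ≈ 17.549 (9× faster decay)
As t → ∞, higher modes decay exponentially faster. The n=1 mode dominates: u ~ c₁ sin(πx/3.01) e^{-λ₁t}.
Decay rate: λ₁ = 1.79π²/3.01² ≈ 1.95.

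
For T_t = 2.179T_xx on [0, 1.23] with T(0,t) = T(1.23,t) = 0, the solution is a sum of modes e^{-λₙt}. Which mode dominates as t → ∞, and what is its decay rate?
Eigenvalues: λₙ = 2.179n²π²/1.23².
First three modes:
  n=1: λ₁ = 2.179π²/1.23² ≈ 14.215
  n=2: λ₂ = 8.716π²/1.23² ≈ 56.86 (4× faster decay)
  n=3: λ₃ = 19.611π²/1.23² ≈ 127.935 (9× faster decay)
As t → ∞, higher modes decay exponentially faster. The n=1 mode dominates: T ~ c₁ sin(πx/1.23) e^{-λ₁t}.
Decay rate: λ₁ = 2.179π²/1.23² ≈ 14.215.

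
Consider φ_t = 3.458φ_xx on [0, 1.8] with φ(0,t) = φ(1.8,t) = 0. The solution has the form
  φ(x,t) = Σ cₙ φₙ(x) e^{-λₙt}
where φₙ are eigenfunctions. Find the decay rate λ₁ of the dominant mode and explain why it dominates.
Eigenvalues: λₙ = 3.458n²π²/1.8².
First three modes:
  n=1: λ₁ = 3.458π²/1.8² ≈ 10.534
  n=2: λ₂ = 13.832π²/1.8² ≈ 42.135 (4× faster decay)
  n=3: λ₃ = 31.122π²/1.8² ≈ 94.803 (9× faster decay)
As t → ∞, higher modes decay exponentially faster. The n=1 mode dominates: φ ~ c₁ sin(πx/1.8) e^{-λ₁t}.
Decay rate: λ₁ = 3.458π²/1.8² ≈ 10.534.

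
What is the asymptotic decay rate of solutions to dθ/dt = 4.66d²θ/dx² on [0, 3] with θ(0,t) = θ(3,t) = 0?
Eigenvalues: λₙ = 4.66n²π²/3².
First three modes:
  n=1: λ₁ = 4.66π²/3² ≈ 5.11
  n=2: λ₂ = 18.64π²/3² ≈ 20.441 (4× faster decay)
  n=3: λ₃ = 41.94π²/3² ≈ 45.992 (9× faster decay)
As t → ∞, higher modes decay exponentially faster. The n=1 mode dominates: θ ~ c₁ sin(πx/3) e^{-λ₁t}.
Decay rate: λ₁ = 4.66π²/3² ≈ 5.11.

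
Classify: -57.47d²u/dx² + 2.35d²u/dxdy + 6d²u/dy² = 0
Hyperbolic (discriminant = 1384.8025).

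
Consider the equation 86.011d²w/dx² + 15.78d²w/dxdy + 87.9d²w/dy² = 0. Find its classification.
Elliptic. (A = 86.011, B = 15.78, C = 87.9 gives B² - 4AC = -29992.4592.)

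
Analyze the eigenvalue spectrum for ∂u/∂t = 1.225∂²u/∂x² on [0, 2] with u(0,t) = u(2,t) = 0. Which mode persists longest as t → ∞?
Eigenvalues: λₙ = 1.225n²π²/2².
First three modes:
  n=1: λ₁ = 1.225π²/2² ≈ 3.023
  n=2: λ₂ = 4.9π²/2² ≈ 12.09 (4× faster decay)
  n=3: λ₃ = 11.025π²/2² ≈ 27.203 (9× faster decay)
As t → ∞, higher modes decay exponentially faster. The n=1 mode dominates: u ~ c₁ sin(πx/2) e^{-λ₁t}.
Decay rate: λ₁ = 1.225π²/2² ≈ 3.023.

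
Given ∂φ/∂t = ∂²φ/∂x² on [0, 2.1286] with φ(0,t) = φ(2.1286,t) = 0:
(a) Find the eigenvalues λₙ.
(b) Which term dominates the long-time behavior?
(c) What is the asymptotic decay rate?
Eigenvalues: λₙ = n²π²/2.1286².
First three modes:
  n=1: λ₁ = π²/2.1286² ≈ 2.178
  n=2: λ₂ = 4π²/2.1286² ≈ 8.713 (4× faster decay)
  n=3: λ₃ = 9π²/2.1286² ≈ 19.604 (9× faster decay)
As t → ∞, higher modes decay exponentially faster. The n=1 mode dominates: φ ~ c₁ sin(πx/2.1286) e^{-λ₁t}.
Decay rate: λ₁ = π²/2.1286² ≈ 2.178.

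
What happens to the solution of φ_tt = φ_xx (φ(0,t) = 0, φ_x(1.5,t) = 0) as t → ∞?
φ oscillates (no decay). Energy is conserved; the solution oscillates indefinitely as standing waves.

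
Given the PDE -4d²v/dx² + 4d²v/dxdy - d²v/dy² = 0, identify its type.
The second-order coefficients are A = -4, B = 4, C = -1. Since B² - 4AC = 0 = 0, this is a parabolic PDE.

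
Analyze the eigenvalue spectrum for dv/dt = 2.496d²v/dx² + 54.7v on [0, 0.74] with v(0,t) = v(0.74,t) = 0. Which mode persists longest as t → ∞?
Eigenvalues: λₙ = 2.496n²π²/0.74² - 54.7.
First three modes:
  n=1: λ₁ = 2.496π²/0.74² - 54.7 ≈ -9.714
  n=2: λ₂ = 9.984π²/0.74² - 54.7 ≈ 125.245
  n=3: λ₃ = 22.464π²/0.74² - 54.7 ≈ 350.177
Since 2.496π²/0.74² ≈ 44.986 < 54.7, λ₁ < 0.
The n=1 mode grows fastest (−λₙ is largest for n=1) → dominates.
Asymptotic: v ~ c₁ sin(πx/0.74) e^{9.714t} (exponential growth at rate −λ₁ ≈ 9.714).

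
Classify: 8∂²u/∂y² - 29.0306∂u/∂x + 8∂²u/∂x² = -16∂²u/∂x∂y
Rewriting in standard form: 8∂²u/∂x² + 16∂²u/∂x∂y + 8∂²u/∂y² - 29.0306∂u/∂x = 0. Parabolic (discriminant = 0).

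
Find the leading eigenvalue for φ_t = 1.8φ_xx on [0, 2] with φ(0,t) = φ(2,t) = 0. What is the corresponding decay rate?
Eigenvalues: λₙ = 1.8n²π²/2².
First three modes:
  n=1: λ₁ = 1.8π²/2² ≈ 4.441
  n=2: λ₂ = 7.2π²/2² ≈ 17.765 (4× faster decay)
  n=3: λ₃ = 16.2π²/2² ≈ 39.972 (9× faster decay)
As t → ∞, higher modes decay exponentially faster. The n=1 mode dominates: φ ~ c₁ sin(πx/2) e^{-λ₁t}.
Decay rate: λ₁ = 1.8π²/2² ≈ 4.441.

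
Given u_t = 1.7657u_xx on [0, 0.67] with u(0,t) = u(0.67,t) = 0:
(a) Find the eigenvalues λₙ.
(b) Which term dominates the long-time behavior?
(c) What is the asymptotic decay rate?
Eigenvalues: λₙ = 1.7657n²π²/0.67².
First three modes:
  n=1: λ₁ = 1.7657π²/0.67² ≈ 38.821
  n=2: λ₂ = 7.0628π²/0.67² ≈ 155.284 (4× faster decay)
  n=3: λ₃ = 15.8913π²/0.67² ≈ 349.389 (9× faster decay)
As t → ∞, higher modes decay exponentially faster. The n=1 mode dominates: u ~ c₁ sin(πx/0.67) e^{-λ₁t}.
Decay rate: λ₁ = 1.7657π²/0.67² ≈ 38.821.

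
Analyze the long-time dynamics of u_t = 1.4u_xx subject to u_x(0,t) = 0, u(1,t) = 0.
Long-time behavior: u → 0. Heat escapes through the Dirichlet boundary.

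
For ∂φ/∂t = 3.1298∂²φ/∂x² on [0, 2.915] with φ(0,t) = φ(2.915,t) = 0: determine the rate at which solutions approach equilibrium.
Eigenvalues: λₙ = 3.1298n²π²/2.915².
First three modes:
  n=1: λ₁ = 3.1298π²/2.915² ≈ 3.635
  n=2: λ₂ = 12.5192π²/2.915² ≈ 14.541 (4× faster decay)
  n=3: λ₃ = 28.1682π²/2.915² ≈ 32.718 (9× faster decay)
As t → ∞, higher modes decay exponentially faster. The n=1 mode dominates: φ ~ c₁ sin(πx/2.915) e^{-λ₁t}.
Decay rate: λ₁ = 3.1298π²/2.915² ≈ 3.635.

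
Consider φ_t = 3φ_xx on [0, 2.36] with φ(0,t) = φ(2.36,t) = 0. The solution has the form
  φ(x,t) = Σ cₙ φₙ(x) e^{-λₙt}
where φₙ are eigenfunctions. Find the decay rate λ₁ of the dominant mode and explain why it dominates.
Eigenvalues: λₙ = 3n²π²/2.36².
First three modes:
  n=1: λ₁ = 3π²/2.36² ≈ 5.316
  n=2: λ₂ = 12π²/2.36² ≈ 21.265 (4× faster decay)
  n=3: λ₃ = 27π²/2.36² ≈ 47.845 (9× faster decay)
As t → ∞, higher modes decay exponentially faster. The n=1 mode dominates: φ ~ c₁ sin(πx/2.36) e^{-λ₁t}.
Decay rate: λ₁ = 3π²/2.36² ≈ 5.316.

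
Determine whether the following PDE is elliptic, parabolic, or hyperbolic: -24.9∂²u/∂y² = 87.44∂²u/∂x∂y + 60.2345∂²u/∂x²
Rewriting in standard form: -60.2345∂²u/∂x² - 87.44∂²u/∂x∂y - 24.9∂²u/∂y² = 0. Coefficients: A = -60.2345, B = -87.44, C = -24.9. B² - 4AC = 1646.3974, which is positive, so the equation is hyperbolic.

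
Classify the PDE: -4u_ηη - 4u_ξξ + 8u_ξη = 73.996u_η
Rewriting in standard form: -4u_ξξ + 8u_ξη - 4u_ηη - 73.996u_η = 0. A = -4, B = 8, C = -4. Discriminant B² - 4AC = 0. Since 0 = 0, parabolic.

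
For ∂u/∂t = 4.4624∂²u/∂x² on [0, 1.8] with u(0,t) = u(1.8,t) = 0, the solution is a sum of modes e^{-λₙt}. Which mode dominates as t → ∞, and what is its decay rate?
Eigenvalues: λₙ = 4.4624n²π²/1.8².
First three modes:
  n=1: λ₁ = 4.4624π²/1.8² ≈ 13.593
  n=2: λ₂ = 17.8496π²/1.8² ≈ 54.373 (4× faster decay)
  n=3: λ₃ = 40.1616π²/1.8² ≈ 122.339 (9× faster decay)
As t → ∞, higher modes decay exponentially faster. The n=1 mode dominates: u ~ c₁ sin(πx/1.8) e^{-λ₁t}.
Decay rate: λ₁ = 4.4624π²/1.8² ≈ 13.593.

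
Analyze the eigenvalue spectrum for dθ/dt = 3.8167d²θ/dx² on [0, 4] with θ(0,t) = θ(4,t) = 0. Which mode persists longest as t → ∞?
Eigenvalues: λₙ = 3.8167n²π²/4².
First three modes:
  n=1: λ₁ = 3.8167π²/4² ≈ 2.354
  n=2: λ₂ = 15.2668π²/4² ≈ 9.417 (4× faster decay)
  n=3: λ₃ = 34.3503π²/4² ≈ 21.189 (9× faster decay)
As t → ∞, higher modes decay exponentially faster. The n=1 mode dominates: θ ~ c₁ sin(πx/4) e^{-λ₁t}.
Decay rate: λ₁ = 3.8167π²/4² ≈ 2.354.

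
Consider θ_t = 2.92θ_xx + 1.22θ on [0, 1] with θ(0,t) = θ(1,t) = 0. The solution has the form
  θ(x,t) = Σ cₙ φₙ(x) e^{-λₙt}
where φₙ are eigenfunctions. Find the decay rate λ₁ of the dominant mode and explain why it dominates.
Eigenvalues: λₙ = 2.92n²π²/1² - 1.22.
First three modes:
  n=1: λ₁ = 2.92π² - 1.22 ≈ 27.599
  n=2: λ₂ = 11.68π² - 1.22 ≈ 114.057
  n=3: λ₃ = 26.28π² - 1.22 ≈ 258.153
Since 2.92π² ≈ 28.819 > 1.22, all λₙ > 0.
The n=1 mode decays slowest → dominates as t → ∞.
Asymptotic: θ ~ c₁ sin(πx/1) e^{-λ₁t} with decay rate λ₁ ≈ 27.599.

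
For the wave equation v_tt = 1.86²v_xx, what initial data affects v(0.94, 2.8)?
Domain of dependence: [-4.268, 6.148]. Signals travel at speed 1.86, so data within |x - 0.94| ≤ 1.86·2.8 = 5.208 can reach the point.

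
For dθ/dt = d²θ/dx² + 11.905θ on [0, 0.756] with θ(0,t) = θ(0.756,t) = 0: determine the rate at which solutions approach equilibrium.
Eigenvalues: λₙ = n²π²/0.756² - 11.905.
First three modes:
  n=1: λ₁ = π²/0.756² - 11.905 ≈ 5.364
  n=2: λ₂ = 4π²/0.756² - 11.905 ≈ 57.169
  n=3: λ₃ = 9π²/0.756² - 11.905 ≈ 143.512
Since π²/0.756² ≈ 17.269 > 11.905, all λₙ > 0.
The n=1 mode decays slowest → dominates as t → ∞.
Asymptotic: θ ~ c₁ sin(πx/0.756) e^{-λ₁t} with decay rate λ₁ ≈ 5.364.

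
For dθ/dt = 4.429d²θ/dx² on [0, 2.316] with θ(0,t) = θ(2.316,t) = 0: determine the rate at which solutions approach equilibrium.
Eigenvalues: λₙ = 4.429n²π²/2.316².
First three modes:
  n=1: λ₁ = 4.429π²/2.316² ≈ 8.149
  n=2: λ₂ = 17.716π²/2.316² ≈ 32.598 (4× faster decay)
  n=3: λ₃ = 39.861π²/2.316² ≈ 73.345 (9× faster decay)
As t → ∞, higher modes decay exponentially faster. The n=1 mode dominates: θ ~ c₁ sin(πx/2.316) e^{-λ₁t}.
Decay rate: λ₁ = 4.429π²/2.316² ≈ 8.149.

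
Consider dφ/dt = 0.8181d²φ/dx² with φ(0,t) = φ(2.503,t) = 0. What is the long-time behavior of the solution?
As t → ∞, φ → 0. Heat diffuses out through both boundaries.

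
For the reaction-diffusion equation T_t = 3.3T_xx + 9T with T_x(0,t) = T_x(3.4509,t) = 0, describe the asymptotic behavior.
T grows unboundedly. With Neumann BCs the constant mode has diffusion eigenvalue 0, so any r > 0 makes it grow like e^(9t); solution grows exponentially.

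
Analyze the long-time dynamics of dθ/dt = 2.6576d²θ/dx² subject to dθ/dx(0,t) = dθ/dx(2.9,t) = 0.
Long-time behavior: θ → constant (steady state). Heat is conserved (no flux at boundaries); solution approaches the spatial average.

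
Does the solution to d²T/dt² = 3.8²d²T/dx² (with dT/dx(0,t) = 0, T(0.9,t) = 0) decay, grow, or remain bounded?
T oscillates (no decay). Energy is conserved; the solution oscillates indefinitely as standing waves.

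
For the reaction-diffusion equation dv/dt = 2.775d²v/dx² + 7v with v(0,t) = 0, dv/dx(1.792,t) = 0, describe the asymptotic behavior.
v grows unboundedly. Reaction dominates diffusion (r=7 > κπ²/(4L²)≈2.13); solution grows exponentially.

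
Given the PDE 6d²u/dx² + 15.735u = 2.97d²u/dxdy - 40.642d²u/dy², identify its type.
Rewriting in standard form: 6d²u/dx² - 2.97d²u/dxdy + 40.642d²u/dy² + 15.735u = 0. The second-order coefficients are A = 6, B = -2.97, C = 40.642. Since B² - 4AC = -966.5871 < 0, this is an elliptic PDE.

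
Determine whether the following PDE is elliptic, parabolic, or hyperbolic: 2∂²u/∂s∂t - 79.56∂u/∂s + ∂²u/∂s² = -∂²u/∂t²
Rewriting in standard form: ∂²u/∂s² + 2∂²u/∂s∂t + ∂²u/∂t² - 79.56∂u/∂s = 0. Coefficients: A = 1, B = 2, C = 1. B² - 4AC = 0, which is zero, so the equation is parabolic.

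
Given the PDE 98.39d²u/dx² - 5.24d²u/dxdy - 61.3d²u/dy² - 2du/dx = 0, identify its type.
The second-order coefficients are A = 98.39, B = -5.24, C = -61.3. Since B² - 4AC = 24152.6856 > 0, this is a hyperbolic PDE.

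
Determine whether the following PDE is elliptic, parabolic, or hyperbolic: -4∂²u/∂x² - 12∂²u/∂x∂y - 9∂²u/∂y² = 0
Coefficients: A = -4, B = -12, C = -9. B² - 4AC = 0, which is zero, so the equation is parabolic.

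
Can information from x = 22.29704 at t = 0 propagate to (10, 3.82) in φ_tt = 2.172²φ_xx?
No. The domain of dependence is [1.70296, 18.29704], and 22.29704 is outside this interval.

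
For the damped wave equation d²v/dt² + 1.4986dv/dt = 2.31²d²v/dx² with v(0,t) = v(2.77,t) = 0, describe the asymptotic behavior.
v → 0. Damping (γ=1.4986) dissipates energy; oscillations decay exponentially.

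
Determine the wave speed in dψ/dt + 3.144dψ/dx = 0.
Speed = 3.144. Information travels along x - 3.144t = const (rightward).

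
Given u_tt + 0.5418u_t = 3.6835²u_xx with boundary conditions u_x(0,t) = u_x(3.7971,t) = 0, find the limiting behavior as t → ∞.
u → constant (steady state). Damping (γ=0.5418) dissipates the nonconstant modes; with Neumann BCs the spatial average obeys M''+γM'=0 and tends to a finite limit.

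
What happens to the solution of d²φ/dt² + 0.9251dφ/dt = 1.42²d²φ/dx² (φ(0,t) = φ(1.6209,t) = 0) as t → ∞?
φ → 0. Damping (γ=0.9251) dissipates energy; oscillations decay exponentially.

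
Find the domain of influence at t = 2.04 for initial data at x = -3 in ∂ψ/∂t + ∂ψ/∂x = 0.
At x = -0.96. The characteristic carries data from (-3, 0) to (-0.96, 2.04).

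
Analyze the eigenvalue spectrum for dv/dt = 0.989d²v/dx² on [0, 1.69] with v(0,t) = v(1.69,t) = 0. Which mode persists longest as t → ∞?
Eigenvalues: λₙ = 0.989n²π²/1.69².
First three modes:
  n=1: λ₁ = 0.989π²/1.69² ≈ 3.418
  n=2: λ₂ = 3.956π²/1.69² ≈ 13.67 (4× faster decay)
  n=3: λ₃ = 8.901π²/1.69² ≈ 30.758 (9× faster decay)
As t → ∞, higher modes decay exponentially faster. The n=1 mode dominates: v ~ c₁ sin(πx/1.69) e^{-λ₁t}.
Decay rate: λ₁ = 0.989π²/1.69² ≈ 3.418.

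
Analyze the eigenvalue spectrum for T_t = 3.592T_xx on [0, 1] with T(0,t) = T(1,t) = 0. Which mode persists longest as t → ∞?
Eigenvalues: λₙ = 3.592n²π².
First three modes:
  n=1: λ₁ = 3.592π² ≈ 35.452
  n=2: λ₂ = 14.368π² ≈ 141.806 (4× faster decay)
  n=3: λ₃ = 32.328π² ≈ 319.065 (9× faster decay)
As t → ∞, higher modes decay exponentially faster. The n=1 mode dominates: T ~ c₁ sin(πx) e^{-λ₁t}.
Decay rate: λ₁ = 3.592π² ≈ 35.452.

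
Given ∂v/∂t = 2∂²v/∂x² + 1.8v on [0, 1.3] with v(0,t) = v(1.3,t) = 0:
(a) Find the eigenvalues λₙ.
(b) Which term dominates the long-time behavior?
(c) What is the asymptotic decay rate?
Eigenvalues: λₙ = 2n²π²/1.3² - 1.8.
First three modes:
  n=1: λ₁ = 2π²/1.3² - 1.8 ≈ 9.88
  n=2: λ₂ = 8π²/1.3² - 1.8 ≈ 44.92
  n=3: λ₃ = 18π²/1.3² - 1.8 ≈ 103.32
Since 2π²/1.3² ≈ 11.68 > 1.8, all λₙ > 0.
The n=1 mode decays slowest → dominates as t → ∞.
Asymptotic: v ~ c₁ sin(πx/1.3) e^{-λ₁t} with decay rate λ₁ ≈ 9.88.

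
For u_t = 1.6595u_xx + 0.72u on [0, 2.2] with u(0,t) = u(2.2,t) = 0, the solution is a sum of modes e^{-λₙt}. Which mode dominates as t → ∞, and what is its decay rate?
Eigenvalues: λₙ = 1.6595n²π²/2.2² - 0.72.
First three modes:
  n=1: λ₁ = 1.6595π²/2.2² - 0.72 ≈ 2.664
  n=2: λ₂ = 6.638π²/2.2² - 0.72 ≈ 12.816
  n=3: λ₃ = 14.9355π²/2.2² - 0.72 ≈ 29.736
Since 1.6595π²/2.2² ≈ 3.384 > 0.72, all λₙ > 0.
The n=1 mode decays slowest → dominates as t → ∞.
Asymptotic: u ~ c₁ sin(πx/2.2) e^{-λ₁t} with decay rate λ₁ ≈ 2.664.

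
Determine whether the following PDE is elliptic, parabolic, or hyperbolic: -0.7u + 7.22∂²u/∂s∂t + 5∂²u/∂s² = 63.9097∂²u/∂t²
Rewriting in standard form: 5∂²u/∂s² + 7.22∂²u/∂s∂t - 63.9097∂²u/∂t² - 0.7u = 0. Coefficients: A = 5, B = 7.22, C = -63.9097. B² - 4AC = 1330.3224, which is positive, so the equation is hyperbolic.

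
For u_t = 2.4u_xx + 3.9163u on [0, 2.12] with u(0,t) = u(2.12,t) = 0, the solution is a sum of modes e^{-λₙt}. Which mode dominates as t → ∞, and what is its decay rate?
Eigenvalues: λₙ = 2.4n²π²/2.12² - 3.9163.
First three modes:
  n=1: λ₁ = 2.4π²/2.12² - 3.9163 ≈ 1.354
  n=2: λ₂ = 9.6π²/2.12² - 3.9163 ≈ 17.165
  n=3: λ₃ = 21.6π²/2.12² - 3.9163 ≈ 43.517
Since 2.4π²/2.12² ≈ 5.27 > 3.9163, all λₙ > 0.
The n=1 mode decays slowest → dominates as t → ∞.
Asymptotic: u ~ c₁ sin(πx/2.12) e^{-λ₁t} with decay rate λ₁ ≈ 1.354.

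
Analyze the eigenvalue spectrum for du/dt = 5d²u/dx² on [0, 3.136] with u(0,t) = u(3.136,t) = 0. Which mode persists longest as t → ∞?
Eigenvalues: λₙ = 5n²π²/3.136².
First three modes:
  n=1: λ₁ = 5π²/3.136² ≈ 5.018
  n=2: λ₂ = 20π²/3.136² ≈ 20.071 (4× faster decay)
  n=3: λ₃ = 45π²/3.136² ≈ 45.161 (9× faster decay)
As t → ∞, higher modes decay exponentially faster. The n=1 mode dominates: u ~ c₁ sin(πx/3.136) e^{-λ₁t}.
Decay rate: λ₁ = 5π²/3.136² ≈ 5.018.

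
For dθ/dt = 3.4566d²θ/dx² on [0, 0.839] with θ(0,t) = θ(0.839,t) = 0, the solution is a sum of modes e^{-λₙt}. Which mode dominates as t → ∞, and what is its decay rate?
Eigenvalues: λₙ = 3.4566n²π²/0.839².
First three modes:
  n=1: λ₁ = 3.4566π²/0.839² ≈ 48.465
  n=2: λ₂ = 13.8264π²/0.839² ≈ 193.859 (4× faster decay)
  n=3: λ₃ = 31.1094π²/0.839² ≈ 436.182 (9× faster decay)
As t → ∞, higher modes decay exponentially faster. The n=1 mode dominates: θ ~ c₁ sin(πx/0.839) e^{-λ₁t}.
Decay rate: λ₁ = 3.4566π²/0.839² ≈ 48.465.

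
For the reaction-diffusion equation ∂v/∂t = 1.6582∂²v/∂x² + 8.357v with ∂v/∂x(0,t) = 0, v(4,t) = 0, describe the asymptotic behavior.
v grows unboundedly. Reaction dominates diffusion (r=8.357 > κπ²/(4L²)≈0.26); solution grows exponentially.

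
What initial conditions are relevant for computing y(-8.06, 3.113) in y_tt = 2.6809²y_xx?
Domain of dependence: [-16.4056417, 0.2856417]. Signals travel at speed 2.6809, so data within |x - -8.06| ≤ 2.6809·3.113 = 8.3456417 can reach the point.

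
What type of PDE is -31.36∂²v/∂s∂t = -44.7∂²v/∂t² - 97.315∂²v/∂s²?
Rewriting in standard form: 97.315∂²v/∂s² - 31.36∂²v/∂s∂t + 44.7∂²v/∂t² = 0. With A = 97.315, B = -31.36, C = 44.7, the discriminant is -16416.4724. This is an elliptic PDE.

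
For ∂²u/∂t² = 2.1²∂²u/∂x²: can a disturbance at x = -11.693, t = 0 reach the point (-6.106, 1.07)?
No. The domain of dependence is [-8.353, -3.859], and -11.693 is outside this interval.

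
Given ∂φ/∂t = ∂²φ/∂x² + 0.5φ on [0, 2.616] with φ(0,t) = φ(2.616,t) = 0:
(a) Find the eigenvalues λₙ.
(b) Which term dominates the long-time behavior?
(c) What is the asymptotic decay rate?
Eigenvalues: λₙ = n²π²/2.616² - 0.5.
First three modes:
  n=1: λ₁ = π²/2.616² - 0.5 ≈ 0.942
  n=2: λ₂ = 4π²/2.616² - 0.5 ≈ 5.269
  n=3: λ₃ = 9π²/2.616² - 0.5 ≈ 12.48
Since π²/2.616² ≈ 1.442 > 0.5, all λₙ > 0.
The n=1 mode decays slowest → dominates as t → ∞.
Asymptotic: φ ~ c₁ sin(πx/2.616) e^{-λ₁t} with decay rate λ₁ ≈ 0.942.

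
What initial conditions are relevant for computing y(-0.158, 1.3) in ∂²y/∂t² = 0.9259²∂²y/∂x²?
Domain of dependence: [-1.36167, 1.04567]. Signals travel at speed 0.9259, so data within |x - -0.158| ≤ 0.9259·1.3 = 1.20367 can reach the point.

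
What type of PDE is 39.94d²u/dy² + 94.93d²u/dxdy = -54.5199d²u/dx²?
Rewriting in standard form: 54.5199d²u/dx² + 94.93d²u/dxdy + 39.94d²u/dy² = 0. With A = 54.5199, B = 94.93, C = 39.94, the discriminant is 301.605676. This is a hyperbolic PDE.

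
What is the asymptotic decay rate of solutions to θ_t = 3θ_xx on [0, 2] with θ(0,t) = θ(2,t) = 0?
Eigenvalues: λₙ = 3n²π²/2².
First three modes:
  n=1: λ₁ = 3π²/2² ≈ 7.402
  n=2: λ₂ = 12π²/2² ≈ 29.609 (4× faster decay)
  n=3: λ₃ = 27π²/2² ≈ 66.62 (9× faster decay)
As t → ∞, higher modes decay exponentially faster. The n=1 mode dominates: θ ~ c₁ sin(πx/2) e^{-λ₁t}.
Decay rate: λ₁ = 3π²/2² ≈ 7.402.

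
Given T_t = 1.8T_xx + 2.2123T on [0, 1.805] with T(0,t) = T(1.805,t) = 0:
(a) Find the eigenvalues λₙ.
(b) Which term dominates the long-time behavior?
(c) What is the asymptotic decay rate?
Eigenvalues: λₙ = 1.8n²π²/1.805² - 2.2123.
First three modes:
  n=1: λ₁ = 1.8π²/1.805² - 2.2123 ≈ 3.24
  n=2: λ₂ = 7.2π²/1.805² - 2.2123 ≈ 19.599
  n=3: λ₃ = 16.2π²/1.805² - 2.2123 ≈ 46.863
Since 1.8π²/1.805² ≈ 5.453 > 2.2123, all λₙ > 0.
The n=1 mode decays slowest → dominates as t → ∞.
Asymptotic: T ~ c₁ sin(πx/1.805) e^{-λ₁t} with decay rate λ₁ ≈ 3.24.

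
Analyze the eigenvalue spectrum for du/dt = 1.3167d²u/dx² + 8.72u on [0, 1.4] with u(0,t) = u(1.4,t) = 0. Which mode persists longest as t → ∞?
Eigenvalues: λₙ = 1.3167n²π²/1.4² - 8.72.
First three modes:
  n=1: λ₁ = 1.3167π²/1.4² - 8.72 ≈ -2.09
  n=2: λ₂ = 5.2668π²/1.4² - 8.72 ≈ 17.801
  n=3: λ₃ = 11.8503π²/1.4² - 8.72 ≈ 50.952
Since 1.3167π²/1.4² ≈ 6.63 < 8.72, λ₁ < 0.
The n=1 mode grows fastest (−λₙ is largest for n=1) → dominates.
Asymptotic: u ~ c₁ sin(πx/1.4) e^{2.09t} (exponential growth at rate −λ₁ ≈ 2.09).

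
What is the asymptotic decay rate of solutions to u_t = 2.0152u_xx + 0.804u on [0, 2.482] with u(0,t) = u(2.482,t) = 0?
Eigenvalues: λₙ = 2.0152n²π²/2.482² - 0.804.
First three modes:
  n=1: λ₁ = 2.0152π²/2.482² - 0.804 ≈ 2.425
  n=2: λ₂ = 8.0608π²/2.482² - 0.804 ≈ 12.11
  n=3: λ₃ = 18.1368π²/2.482² - 0.804 ≈ 28.253
Since 2.0152π²/2.482² ≈ 3.229 > 0.804, all λₙ > 0.
The n=1 mode decays slowest → dominates as t → ∞.
Asymptotic: u ~ c₁ sin(πx/2.482) e^{-λ₁t} with decay rate λ₁ ≈ 2.425.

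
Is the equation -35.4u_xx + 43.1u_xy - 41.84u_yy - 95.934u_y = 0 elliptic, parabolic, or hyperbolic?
Computing B² - 4AC with A = -35.4, B = 43.1, C = -41.84: discriminant = -4066.934 (negative). Answer: elliptic.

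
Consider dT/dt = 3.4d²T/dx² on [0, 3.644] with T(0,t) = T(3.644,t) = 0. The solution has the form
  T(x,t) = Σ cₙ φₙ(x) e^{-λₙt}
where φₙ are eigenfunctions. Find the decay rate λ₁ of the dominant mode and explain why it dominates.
Eigenvalues: λₙ = 3.4n²π²/3.644².
First three modes:
  n=1: λ₁ = 3.4π²/3.644² ≈ 2.527
  n=2: λ₂ = 13.6π²/3.644² ≈ 10.108 (4× faster decay)
  n=3: λ₃ = 30.6π²/3.644² ≈ 22.744 (9× faster decay)
As t → ∞, higher modes decay exponentially faster. The n=1 mode dominates: T ~ c₁ sin(πx/3.644) e^{-λ₁t}.
Decay rate: λ₁ = 3.4π²/3.644² ≈ 2.527.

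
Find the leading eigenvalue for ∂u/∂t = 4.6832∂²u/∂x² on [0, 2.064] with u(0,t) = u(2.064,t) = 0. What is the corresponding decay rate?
Eigenvalues: λₙ = 4.6832n²π²/2.064².
First three modes:
  n=1: λ₁ = 4.6832π²/2.064² ≈ 10.85
  n=2: λ₂ = 18.7328π²/2.064² ≈ 43.399 (4× faster decay)
  n=3: λ₃ = 42.1488π²/2.064² ≈ 97.648 (9× faster decay)
As t → ∞, higher modes decay exponentially faster. The n=1 mode dominates: u ~ c₁ sin(πx/2.064) e^{-λ₁t}.
Decay rate: λ₁ = 4.6832π²/2.064² ≈ 10.85.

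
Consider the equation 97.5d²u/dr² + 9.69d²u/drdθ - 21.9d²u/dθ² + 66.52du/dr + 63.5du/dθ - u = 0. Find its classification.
Hyperbolic. (A = 97.5, B = 9.69, C = -21.9 gives B² - 4AC = 8634.8961.)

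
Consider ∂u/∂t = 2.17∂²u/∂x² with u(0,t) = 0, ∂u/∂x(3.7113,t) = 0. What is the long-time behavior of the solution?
As t → ∞, u → 0. Heat escapes through the Dirichlet boundary.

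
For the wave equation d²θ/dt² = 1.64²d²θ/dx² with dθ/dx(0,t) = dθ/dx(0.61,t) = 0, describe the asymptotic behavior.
θ oscillates about a mean that drifts linearly in t (generically unbounded; no decay). There is no damping, so the nonconstant modes persist as standing waves (energy conserved, no decay). But with Neumann conditions at both ends the constant mode has eigenvalue 0: the spatial mean M(t) of θ satisfies M'' = 0, so M(t) = M(0) + M'(0)·t. Unless the initial velocity has zero mean (∫θ_t(x,0)dx = 0), the solution grows linearly in t (unbounded, though not exponentially); if it does have zero mean, the solution stays bounded and simply oscillates.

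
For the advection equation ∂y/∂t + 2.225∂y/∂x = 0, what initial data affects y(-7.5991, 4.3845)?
A single point: x = -17.3546125. The characteristic through (-7.5991, 4.3845) is x - 2.225t = const, so x = -7.5991 - 2.225·4.3845 = -17.3546125.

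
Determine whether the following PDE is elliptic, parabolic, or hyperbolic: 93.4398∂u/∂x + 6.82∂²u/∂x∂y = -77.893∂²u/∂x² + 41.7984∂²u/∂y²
Rewriting in standard form: 77.893∂²u/∂x² + 6.82∂²u/∂x∂y - 41.7984∂²u/∂y² + 93.4398∂u/∂x = 0. Coefficients: A = 77.893, B = 6.82, C = -41.7984. B² - 4AC = 13069.7234848, which is positive, so the equation is hyperbolic.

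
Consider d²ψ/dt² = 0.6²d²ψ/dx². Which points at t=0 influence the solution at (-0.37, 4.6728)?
Domain of dependence: [-3.17368, 2.43368]. Signals travel at speed 0.6, so data within |x - -0.37| ≤ 0.6·4.6728 = 2.80368 can reach the point.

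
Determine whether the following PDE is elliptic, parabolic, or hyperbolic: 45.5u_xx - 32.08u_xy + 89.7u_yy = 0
Coefficients: A = 45.5, B = -32.08, C = 89.7. B² - 4AC = -15296.2736, which is negative, so the equation is elliptic.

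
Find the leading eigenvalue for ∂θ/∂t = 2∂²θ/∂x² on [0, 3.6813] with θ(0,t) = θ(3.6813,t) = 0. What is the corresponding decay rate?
Eigenvalues: λₙ = 2n²π²/3.6813².
First three modes:
  n=1: λ₁ = 2π²/3.6813² ≈ 1.457
  n=2: λ₂ = 8π²/3.6813² ≈ 5.826 (4× faster decay)
  n=3: λ₃ = 18π²/3.6813² ≈ 13.109 (9× faster decay)
As t → ∞, higher modes decay exponentially faster. The n=1 mode dominates: θ ~ c₁ sin(πx/3.6813) e^{-λ₁t}.
Decay rate: λ₁ = 2π²/3.6813² ≈ 1.457.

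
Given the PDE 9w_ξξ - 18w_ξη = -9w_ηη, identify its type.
Rewriting in standard form: 9w_ξξ - 18w_ξη + 9w_ηη = 0. The second-order coefficients are A = 9, B = -18, C = 9. Since B² - 4AC = 0 = 0, this is a parabolic PDE.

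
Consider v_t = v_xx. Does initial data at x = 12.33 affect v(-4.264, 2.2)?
Yes, for any finite x. The heat equation has infinite propagation speed, so all initial data affects all points at any t > 0.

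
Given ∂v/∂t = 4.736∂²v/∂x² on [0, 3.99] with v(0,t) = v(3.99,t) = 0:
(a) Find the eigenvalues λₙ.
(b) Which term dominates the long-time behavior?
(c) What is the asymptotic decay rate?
Eigenvalues: λₙ = 4.736n²π²/3.99².
First three modes:
  n=1: λ₁ = 4.736π²/3.99² ≈ 2.936
  n=2: λ₂ = 18.944π²/3.99² ≈ 11.744 (4× faster decay)
  n=3: λ₃ = 42.624π²/3.99² ≈ 26.425 (9× faster decay)
As t → ∞, higher modes decay exponentially faster. The n=1 mode dominates: v ~ c₁ sin(πx/3.99) e^{-λ₁t}.
Decay rate: λ₁ = 4.736π²/3.99² ≈ 2.936.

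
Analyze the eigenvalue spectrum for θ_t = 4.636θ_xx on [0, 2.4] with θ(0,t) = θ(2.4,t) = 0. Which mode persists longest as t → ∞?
Eigenvalues: λₙ = 4.636n²π²/2.4².
First three modes:
  n=1: λ₁ = 4.636π²/2.4² ≈ 7.944
  n=2: λ₂ = 18.544π²/2.4² ≈ 31.775 (4× faster decay)
  n=3: λ₃ = 41.724π²/2.4² ≈ 71.493 (9× faster decay)
As t → ∞, higher modes decay exponentially faster. The n=1 mode dominates: θ ~ c₁ sin(πx/2.4) e^{-λ₁t}.
Decay rate: λ₁ = 4.636π²/2.4² ≈ 7.944.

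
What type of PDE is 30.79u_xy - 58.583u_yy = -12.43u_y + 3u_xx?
Rewriting in standard form: -3u_xx + 30.79u_xy - 58.583u_yy + 12.43u_y = 0. With A = -3, B = 30.79, C = -58.583, the discriminant is 245.0281. This is a hyperbolic PDE.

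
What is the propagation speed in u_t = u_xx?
Infinite. The heat equation is parabolic, not hyperbolic, so disturbances propagate instantly.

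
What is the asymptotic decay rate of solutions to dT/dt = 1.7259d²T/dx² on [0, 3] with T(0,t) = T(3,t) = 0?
Eigenvalues: λₙ = 1.7259n²π²/3².
First three modes:
  n=1: λ₁ = 1.7259π²/3² ≈ 1.893
  n=2: λ₂ = 6.9036π²/3² ≈ 7.571 (4× faster decay)
  n=3: λ₃ = 15.5331π²/3² ≈ 17.034 (9× faster decay)
As t → ∞, higher modes decay exponentially faster. The n=1 mode dominates: T ~ c₁ sin(πx/3) e^{-λ₁t}.
Decay rate: λ₁ = 1.7259π²/3² ≈ 1.893.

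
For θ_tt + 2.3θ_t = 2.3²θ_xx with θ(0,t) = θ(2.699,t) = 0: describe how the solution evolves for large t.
θ → 0. Damping (γ=2.3) dissipates energy; oscillations decay exponentially.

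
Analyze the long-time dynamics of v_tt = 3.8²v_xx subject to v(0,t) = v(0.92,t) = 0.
Long-time behavior: v oscillates (no decay). Energy is conserved; the solution oscillates indefinitely as standing waves.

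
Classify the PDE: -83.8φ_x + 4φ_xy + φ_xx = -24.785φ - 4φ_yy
Rewriting in standard form: φ_xx + 4φ_xy + 4φ_yy - 83.8φ_x + 24.785φ = 0. A = 1, B = 4, C = 4. Discriminant B² - 4AC = 0. Since 0 = 0, parabolic.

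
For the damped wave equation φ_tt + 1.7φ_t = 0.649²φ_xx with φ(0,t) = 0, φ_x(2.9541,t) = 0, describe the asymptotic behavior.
φ → 0. Damping (γ=1.7) dissipates energy; oscillations decay exponentially.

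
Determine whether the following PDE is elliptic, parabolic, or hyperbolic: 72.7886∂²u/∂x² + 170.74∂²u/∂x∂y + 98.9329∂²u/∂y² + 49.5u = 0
Coefficients: A = 72.7886, B = 170.74, C = 98.9329. B² - 4AC = 347.39846024, which is positive, so the equation is hyperbolic.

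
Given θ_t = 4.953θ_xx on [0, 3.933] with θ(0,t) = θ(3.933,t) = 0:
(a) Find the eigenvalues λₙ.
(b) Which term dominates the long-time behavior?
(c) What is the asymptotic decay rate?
Eigenvalues: λₙ = 4.953n²π²/3.933².
First three modes:
  n=1: λ₁ = 4.953π²/3.933² ≈ 3.16
  n=2: λ₂ = 19.812π²/3.933² ≈ 12.641 (4× faster decay)
  n=3: λ₃ = 44.577π²/3.933² ≈ 28.442 (9× faster decay)
As t → ∞, higher modes decay exponentially faster. The n=1 mode dominates: θ ~ c₁ sin(πx/3.933) e^{-λ₁t}.
Decay rate: λ₁ = 4.953π²/3.933² ≈ 3.16.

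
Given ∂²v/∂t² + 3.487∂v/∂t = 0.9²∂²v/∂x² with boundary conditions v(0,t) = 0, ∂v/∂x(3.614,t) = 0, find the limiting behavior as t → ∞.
v → 0. Damping (γ=3.487) dissipates energy; oscillations decay exponentially.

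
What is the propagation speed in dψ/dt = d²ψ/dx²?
Infinite. The heat equation is parabolic, not hyperbolic, so disturbances propagate instantly.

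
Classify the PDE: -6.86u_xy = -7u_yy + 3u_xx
Rewriting in standard form: -3u_xx - 6.86u_xy + 7u_yy = 0. A = -3, B = -6.86, C = 7. Discriminant B² - 4AC = 131.0596. Since 131.0596 > 0, hyperbolic.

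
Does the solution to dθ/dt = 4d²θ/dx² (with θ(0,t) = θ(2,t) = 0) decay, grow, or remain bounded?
θ → 0. Heat diffuses out through both boundaries.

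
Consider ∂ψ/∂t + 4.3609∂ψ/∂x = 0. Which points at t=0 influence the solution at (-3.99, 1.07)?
A single point: x = -8.656163. The characteristic through (-3.99, 1.07) is x - 4.3609t = const, so x = -3.99 - 4.3609·1.07 = -8.656163.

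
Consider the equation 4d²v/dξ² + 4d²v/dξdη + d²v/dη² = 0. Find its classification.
Parabolic. (A = 4, B = 4, C = 1 gives B² - 4AC = 0.)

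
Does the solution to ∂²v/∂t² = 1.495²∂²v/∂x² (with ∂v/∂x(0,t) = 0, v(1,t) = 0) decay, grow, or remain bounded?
v oscillates (no decay). Energy is conserved; the solution oscillates indefinitely as standing waves.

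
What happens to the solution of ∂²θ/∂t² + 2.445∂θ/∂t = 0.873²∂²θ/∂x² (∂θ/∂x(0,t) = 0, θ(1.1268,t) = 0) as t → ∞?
θ → 0. Damping (γ=2.445) dissipates energy; oscillations decay exponentially.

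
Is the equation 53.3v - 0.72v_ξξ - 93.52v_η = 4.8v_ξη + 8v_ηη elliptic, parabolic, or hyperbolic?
Rewriting in standard form: -0.72v_ξξ - 4.8v_ξη - 8v_ηη - 93.52v_η + 53.3v = 0. Computing B² - 4AC with A = -0.72, B = -4.8, C = -8: discriminant = 0 (zero). Answer: parabolic.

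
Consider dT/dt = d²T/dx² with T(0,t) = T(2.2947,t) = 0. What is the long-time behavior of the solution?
As t → ∞, T → 0. Heat diffuses out through both boundaries.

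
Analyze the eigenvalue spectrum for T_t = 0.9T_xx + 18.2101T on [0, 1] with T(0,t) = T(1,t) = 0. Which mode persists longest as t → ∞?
Eigenvalues: λₙ = 0.9n²π²/1² - 18.2101.
First three modes:
  n=1: λ₁ = 0.9π² - 18.2101 ≈ -9.327
  n=2: λ₂ = 3.6π² - 18.2101 ≈ 17.32
  n=3: λ₃ = 8.1π² - 18.2101 ≈ 61.734
Since 0.9π² ≈ 8.883 < 18.2101, λ₁ < 0.
The n=1 mode grows fastest (−λₙ is largest for n=1) → dominates.
Asymptotic: T ~ c₁ sin(πx/1) e^{9.327t} (exponential growth at rate −λ₁ ≈ 9.327).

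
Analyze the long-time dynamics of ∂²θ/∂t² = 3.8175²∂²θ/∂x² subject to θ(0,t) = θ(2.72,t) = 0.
Long-time behavior: θ oscillates (no decay). Energy is conserved; the solution oscillates indefinitely as standing waves.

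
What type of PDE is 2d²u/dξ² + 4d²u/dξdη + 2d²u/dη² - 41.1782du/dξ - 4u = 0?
With A = 2, B = 4, C = 2, the discriminant is 0. This is a parabolic PDE.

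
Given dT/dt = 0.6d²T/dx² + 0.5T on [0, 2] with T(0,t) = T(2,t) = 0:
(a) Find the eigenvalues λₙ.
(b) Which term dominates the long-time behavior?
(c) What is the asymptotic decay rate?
Eigenvalues: λₙ = 0.6n²π²/2² - 0.5.
First three modes:
  n=1: λ₁ = 0.6π²/2² - 0.5 ≈ 0.98
  n=2: λ₂ = 2.4π²/2² - 0.5 ≈ 5.422
  n=3: λ₃ = 5.4π²/2² - 0.5 ≈ 12.824
Since 0.6π²/2² ≈ 1.48 > 0.5, all λₙ > 0.
The n=1 mode decays slowest → dominates as t → ∞.
Asymptotic: T ~ c₁ sin(πx/2) e^{-λ₁t} with decay rate λ₁ ≈ 0.98.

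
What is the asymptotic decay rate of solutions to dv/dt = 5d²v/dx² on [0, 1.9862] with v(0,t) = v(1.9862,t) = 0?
Eigenvalues: λₙ = 5n²π²/1.9862².
First three modes:
  n=1: λ₁ = 5π²/1.9862² ≈ 12.509
  n=2: λ₂ = 20π²/1.9862² ≈ 50.036 (4× faster decay)
  n=3: λ₃ = 45π²/1.9862² ≈ 112.581 (9× faster decay)
As t → ∞, higher modes decay exponentially faster. The n=1 mode dominates: v ~ c₁ sin(πx/1.9862) e^{-λ₁t}.
Decay rate: λ₁ = 5π²/1.9862² ≈ 12.509.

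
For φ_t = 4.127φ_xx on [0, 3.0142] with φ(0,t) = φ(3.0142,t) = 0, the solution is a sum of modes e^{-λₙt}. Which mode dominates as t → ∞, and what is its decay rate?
Eigenvalues: λₙ = 4.127n²π²/3.0142².
First three modes:
  n=1: λ₁ = 4.127π²/3.0142² ≈ 4.483
  n=2: λ₂ = 16.508π²/3.0142² ≈ 17.933 (4× faster decay)
  n=3: λ₃ = 37.143π²/3.0142² ≈ 40.349 (9× faster decay)
As t → ∞, higher modes decay exponentially faster. The n=1 mode dominates: φ ~ c₁ sin(πx/3.0142) e^{-λ₁t}.
Decay rate: λ₁ = 4.127π²/3.0142² ≈ 4.483.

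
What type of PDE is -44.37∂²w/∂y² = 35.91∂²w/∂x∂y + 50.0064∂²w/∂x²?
Rewriting in standard form: -50.0064∂²w/∂x² - 35.91∂²w/∂x∂y - 44.37∂²w/∂y² = 0. With A = -50.0064, B = -35.91, C = -44.37, the discriminant is -7585.607772. This is an elliptic PDE.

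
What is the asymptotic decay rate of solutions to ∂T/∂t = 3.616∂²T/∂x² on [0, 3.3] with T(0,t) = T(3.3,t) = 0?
Eigenvalues: λₙ = 3.616n²π²/3.3².
First three modes:
  n=1: λ₁ = 3.616π²/3.3² ≈ 3.277
  n=2: λ₂ = 14.464π²/3.3² ≈ 13.109 (4× faster decay)
  n=3: λ₃ = 32.544π²/3.3² ≈ 29.495 (9× faster decay)
As t → ∞, higher modes decay exponentially faster. The n=1 mode dominates: T ~ c₁ sin(πx/3.3) e^{-λ₁t}.
Decay rate: λ₁ = 3.616π²/3.3² ≈ 3.277.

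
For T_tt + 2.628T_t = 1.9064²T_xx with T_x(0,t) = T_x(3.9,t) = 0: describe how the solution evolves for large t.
T → constant (steady state). Damping (γ=2.628) dissipates the nonconstant modes; with Neumann BCs the spatial average obeys M''+γM'=0 and tends to a finite limit.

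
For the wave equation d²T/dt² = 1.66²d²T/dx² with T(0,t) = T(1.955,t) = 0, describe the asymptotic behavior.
T oscillates (no decay). Energy is conserved; the solution oscillates indefinitely as standing waves.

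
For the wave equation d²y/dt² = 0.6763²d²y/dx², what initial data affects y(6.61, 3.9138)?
Domain of dependence: [3.96309706, 9.25690294]. Signals travel at speed 0.6763, so data within |x - 6.61| ≤ 0.6763·3.9138 = 2.64690294 can reach the point.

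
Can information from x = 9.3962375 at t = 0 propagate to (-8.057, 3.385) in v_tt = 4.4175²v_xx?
No. The domain of dependence is [-23.0102375, 6.8962375], and 9.3962375 is outside this interval.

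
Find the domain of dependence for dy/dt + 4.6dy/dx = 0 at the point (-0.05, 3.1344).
A single point: x = -14.46824. The characteristic through (-0.05, 3.1344) is x - 4.6t = const, so x = -0.05 - 4.6·3.1344 = -14.46824.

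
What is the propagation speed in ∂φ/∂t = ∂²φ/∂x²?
Infinite. The heat equation is parabolic, not hyperbolic, so disturbances propagate instantly.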